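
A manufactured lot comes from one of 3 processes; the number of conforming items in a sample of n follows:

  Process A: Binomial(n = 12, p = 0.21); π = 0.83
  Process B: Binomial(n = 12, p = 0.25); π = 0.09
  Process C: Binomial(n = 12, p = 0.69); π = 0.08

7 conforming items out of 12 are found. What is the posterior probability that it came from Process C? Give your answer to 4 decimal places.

By Bayes' theorem, P(k | x) = w_k f_k(x) / Σ_j w_j f_j(x).
Evaluate each component's likelihood at the observed value:
  p_A = C(12,7)·0.21^7·0.79^5 = 792·1.80109e-05·0.307706 = 0.0043893
  p_B = C(12,7)·0.25^7·0.75^5 = 792·6.10352e-05·0.237305 = 0.0114713
  p_C = C(12,7)·0.69^7·0.31^5 = 792·0.0744635·0.00286292 = 0.168841
Unnormalised posteriors:
  w_A·p_A = 0.83 × 0.0043893 = 0.00364312
  w_B·p_B = 0.09 × 0.0114713 = 0.00103241
  w_C·p_C = 0.08 × 0.168841 = 0.0135073
Evidence: 0.00364312 + 0.00103241 + 0.0135073 = 0.0181828
So the posterior for Process C is 0.0135073 / 0.0181828 ≈ 0.7429.

0.7429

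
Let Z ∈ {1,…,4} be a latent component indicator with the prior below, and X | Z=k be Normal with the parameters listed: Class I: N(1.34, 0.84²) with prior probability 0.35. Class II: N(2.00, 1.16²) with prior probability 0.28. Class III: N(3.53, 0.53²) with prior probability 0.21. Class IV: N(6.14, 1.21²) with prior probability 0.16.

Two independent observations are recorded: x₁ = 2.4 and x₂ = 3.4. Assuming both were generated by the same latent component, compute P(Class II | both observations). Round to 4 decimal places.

0.5243

Apply Bayes' rule: the posterior for each component is proportional to its prior times its likelihood at x.
Since both observations come from the same component, the likelihood for component k is f_k(x₁)·f_k(x₂).
  L_I = [(1/(0.84·√(2π)))·exp(−(2.4−1.34)²/(2·0.84²)) = 0.474931·exp(-0.79620) = 0.214212] × [0.0234785] = 0.00502938
  L_II = [(1/(1.16·√(2π)))·exp(−(2.4−2.00)²/(2·1.16²)) = 0.343916·exp(-0.05945) = 0.324065] × [0.166018] = 0.0538006
  L_III = [(1/(0.53·√(2π)))·exp(−(2.4−3.53)²/(2·0.53²)) = 0.752721·exp(-2.27287) = 0.0775422] × [0.730415] = 0.056638
  L_IV = [(1/(1.21·√(2π)))·exp(−(2.4−6.14)²/(2·1.21²)) = 0.329704·exp(-4.77686) = 0.0027769] × [0.0253886] = 7.05017e-05
Prior × likelihood for each component:
  π_I·L_I = 0.35 × 0.00502938 = 0.00176028
  π_II·L_II = 0.28 × 0.0538006 = 0.0150642
  π_III·L_III = 0.21 × 0.056638 = 0.011894
  π_IV·L_IV = 0.16 × 7.05017e-05 = 1.12803e-05
Evidence: 0.00176028 + 0.0150642 + 0.011894 + 1.12803e-05 = 0.0287297
So the posterior for Class II is 0.0150642 / 0.0287297 ≈ 0.5243.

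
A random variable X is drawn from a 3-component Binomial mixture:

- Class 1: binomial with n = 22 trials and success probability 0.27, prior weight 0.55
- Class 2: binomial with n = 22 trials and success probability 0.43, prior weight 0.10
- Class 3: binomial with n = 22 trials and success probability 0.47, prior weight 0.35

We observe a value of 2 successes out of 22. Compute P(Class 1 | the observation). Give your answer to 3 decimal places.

Posterior ∝ prior × likelihood, so P(k | x) ∝ π_k f_k(x); normalise over all components.
Component likelihoods at x = 2 successes out of 22:
  f_1 = C(22,2)·0.27^2·0.73^20 = 231·0.0729·0.00184696 = 0.0311026
  f_2 = C(22,2)·0.43^2·0.57^20 = 231·0.1849·1.31068e-05 = 0.000559817
  f_3 = C(22,2)·0.47^2·0.53^20 = 231·0.2209·3.05856e-06 = 0.000156072
Prior × likelihood for each component:
  π_1·f_1 = 0.55 × 0.0311026 = 0.0171064
  π_2·f_2 = 0.10 × 0.000559817 = 5.59817e-05
  π_3·f_3 = 0.35 × 0.000156072 = 5.46252e-05
Sum: 0.0171064 + 5.59817e-05 + 5.46252e-05 = 0.017217
Responsibility of Class 1: 0.0171064 / 0.017217 ≈ 0.994

0.994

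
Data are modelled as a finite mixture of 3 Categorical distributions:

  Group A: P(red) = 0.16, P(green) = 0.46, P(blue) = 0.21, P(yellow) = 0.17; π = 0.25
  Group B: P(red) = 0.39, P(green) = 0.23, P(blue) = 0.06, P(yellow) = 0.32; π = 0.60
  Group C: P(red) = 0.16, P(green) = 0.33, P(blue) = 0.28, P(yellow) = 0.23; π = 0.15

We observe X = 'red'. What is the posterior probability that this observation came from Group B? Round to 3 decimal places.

0.785

P(component k | x) = π_k·f_k(x) / marginal(x), where marginal(x) = Σ_j π_j·f_j(x).
Categorical probabilities:
  p_A = 0.16
  p_B = 0.39
  p_C = 0.16
Unnormalised posteriors:
  π_A·p_A = 0.25 × 0.16 = 0.04
  π_B·p_B = 0.60 × 0.39 = 0.234
  π_C·p_C = 0.15 × 0.16 = 0.024
Sum: 0.04 + 0.234 + 0.024 = 0.298
P(Group B | the observation) = 0.234 / 0.298 ≈ 0.785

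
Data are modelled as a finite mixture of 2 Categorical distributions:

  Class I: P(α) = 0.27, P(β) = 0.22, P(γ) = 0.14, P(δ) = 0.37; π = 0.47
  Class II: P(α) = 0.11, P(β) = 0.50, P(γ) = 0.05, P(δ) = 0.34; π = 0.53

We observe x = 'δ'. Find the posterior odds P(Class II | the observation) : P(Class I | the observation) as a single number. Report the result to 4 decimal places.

The posterior odds equal the prior odds times the likelihood ratio: (π_i/π_j)·(f_i(x)/f_j(x)).
Evaluate each component's likelihood at the observed value:
  L_I = P(δ | comp) = 0.37
  L_II = P(δ | comp) = 0.34
Odds = (0.53/0.47) × (0.34/0.37) = 1.12766 × 0.918919 ≈ 1.0362

1.0362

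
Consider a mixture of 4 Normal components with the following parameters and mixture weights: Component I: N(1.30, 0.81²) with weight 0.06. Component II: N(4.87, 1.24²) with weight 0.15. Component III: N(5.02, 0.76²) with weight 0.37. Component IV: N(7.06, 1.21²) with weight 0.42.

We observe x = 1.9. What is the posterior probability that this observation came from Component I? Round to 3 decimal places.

0.889

Apply Bayes' rule: the posterior for each component is proportional to its prior times its likelihood at x.
Component likelihoods at x = 1.9:
  L_I = (1/(0.81·√(2π)))·exp(−(1.9−1.30)²/(2·0.81²)) = 0.492521·exp(-0.27435) = 0.374349
  L_II = (1/(1.24·√(2π)))·exp(−(1.9−4.87)²/(2·1.24²)) = 0.321728·exp(-2.86840) = 0.0182708
  L_III = (1/(0.76·√(2π)))·exp(−(1.9−5.02)²/(2·0.76²)) = 0.524924·exp(-8.42659) = 0.000114941
  L_IV = (1/(1.21·√(2π)))·exp(−(1.9−7.06)²/(2·1.21²)) = 0.329704·exp(-9.09282) = 3.70819e-05
Weight by the priors:
  P(Z=I)·L_I = 0.06 × 0.374349 = 0.022461
  P(Z=II)·L_II = 0.15 × 0.0182708 = 0.00274063
  P(Z=III)·L_III = 0.37 × 0.000114941 = 4.2528e-05
  P(Z=IV)·L_IV = 0.42 × 3.70819e-05 = 1.55744e-05
Normaliser: 0.022461 + 0.00274063 + 4.2528e-05 + 1.55744e-05 = 0.0252597
Responsibility of Component I: 0.022461 / 0.0252597 ≈ 0.889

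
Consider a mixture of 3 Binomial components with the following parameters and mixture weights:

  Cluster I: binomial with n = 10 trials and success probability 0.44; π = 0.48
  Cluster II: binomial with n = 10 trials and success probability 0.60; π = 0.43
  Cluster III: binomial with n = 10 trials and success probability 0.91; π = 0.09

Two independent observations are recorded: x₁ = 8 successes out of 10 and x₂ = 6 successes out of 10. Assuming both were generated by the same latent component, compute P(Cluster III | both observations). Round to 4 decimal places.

0.0083

Apply Bayes' rule: the posterior for each component is proportional to its prior times its likelihood at x.
Since both observations come from the same component, the likelihood for component k is f_k(x₁)·f_k(x₂).
  L_I = [C(10,8)·0.44^8·0.56^2 = 45·0.00140482·0.3136 = 0.0198249] × [0.149861] = 0.00297096
  L_II = [C(10,8)·0.60^8·0.40^2 = 45·0.0167962·0.16 = 0.120932] × [0.250823] = 0.0303326
  L_III = [C(10,8)·0.91^8·0.09^2 = 45·0.470253·0.0081 = 0.171407] × [0.00782416] = 0.00134112
Multiply by the mixture weights:
  P(Z=I)·L_I = 0.48 × 0.00297096 = 0.00142606
  P(Z=II)·L_II = 0.43 × 0.0303326 = 0.013043
  P(Z=III)·L_III = 0.09 × 0.00134112 = 0.0001207
Evidence: 0.00142606 + 0.013043 + 0.0001207 = 0.0145898
P(Cluster III | x) ≈ 0.0083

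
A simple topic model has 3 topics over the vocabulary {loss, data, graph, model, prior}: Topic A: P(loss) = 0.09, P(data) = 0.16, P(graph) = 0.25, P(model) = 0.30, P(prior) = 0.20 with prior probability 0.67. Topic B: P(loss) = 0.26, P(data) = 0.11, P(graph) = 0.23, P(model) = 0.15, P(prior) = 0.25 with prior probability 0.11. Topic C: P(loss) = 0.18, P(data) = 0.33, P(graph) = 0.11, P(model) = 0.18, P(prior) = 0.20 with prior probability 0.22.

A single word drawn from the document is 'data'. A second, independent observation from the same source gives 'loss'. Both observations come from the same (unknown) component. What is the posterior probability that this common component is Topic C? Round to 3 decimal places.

Posterior ∝ prior × likelihood, so P(k | x) ∝ π_k f_k(x); normalise over all components.
Since both observations come from the same component, the likelihood for component k is f_k(x₁)·f_k(x₂).
  f_A = [P(data | comp) = 0.16] × [0.09] = 0.0144
  f_B = [P(data | comp) = 0.11] × [0.26] = 0.0286
  f_C = [P(data | comp) = 0.33] × [0.18] = 0.0594
Weight by the priors:
  π_A·f_A = 0.67 × 0.0144 = 0.009648
  π_B·f_B = 0.11 × 0.0286 = 0.003146
  π_C·f_C = 0.22 × 0.0594 = 0.013068
Normaliser: 0.009648 + 0.003146 + 0.013068 = 0.025862
So the posterior for Topic C is 0.013068 / 0.025862 ≈ 0.505.

0.505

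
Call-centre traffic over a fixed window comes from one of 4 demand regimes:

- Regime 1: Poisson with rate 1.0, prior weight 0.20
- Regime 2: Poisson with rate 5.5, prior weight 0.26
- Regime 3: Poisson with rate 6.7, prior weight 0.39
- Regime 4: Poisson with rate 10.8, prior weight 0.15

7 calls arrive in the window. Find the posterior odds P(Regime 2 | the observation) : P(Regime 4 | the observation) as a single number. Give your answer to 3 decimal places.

3.085

Only the two components matter; the odds are (w_i f_i(x)) / (w_j f_j(x)).
Component likelihoods at x = 7 calls:
  p_1 = 7.2992e-05
  p_2 = 0.123449
  p_3 = 0.14802
  p_4 = 0.0693674
Posterior odds = (w_2·p_2) / (w_4·p_4) = (0.26·0.123449) / (0.15·0.0693674) = 0.0320968 / 0.0104051 ≈ 3.085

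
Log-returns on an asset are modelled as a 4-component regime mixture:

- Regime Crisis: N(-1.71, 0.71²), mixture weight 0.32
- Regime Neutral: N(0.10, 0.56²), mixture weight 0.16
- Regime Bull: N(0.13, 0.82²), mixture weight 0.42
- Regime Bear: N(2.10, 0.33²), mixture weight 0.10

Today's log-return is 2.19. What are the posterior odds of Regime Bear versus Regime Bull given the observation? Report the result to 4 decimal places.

The posterior odds equal the prior odds times the likelihood ratio: (π_i/π_j)·(f_i(x)/f_j(x)).
Normal densities:
  p_Crisis = 1.57673e-07
  p_Neutral = 0.000673135
  p_Bull = 0.0207326
  p_Bear = 1.16478
Odds = (0.10/0.42) × (1.16478/0.0207326) = 0.238095 × 56.1813 ≈ 13.3765

13.3765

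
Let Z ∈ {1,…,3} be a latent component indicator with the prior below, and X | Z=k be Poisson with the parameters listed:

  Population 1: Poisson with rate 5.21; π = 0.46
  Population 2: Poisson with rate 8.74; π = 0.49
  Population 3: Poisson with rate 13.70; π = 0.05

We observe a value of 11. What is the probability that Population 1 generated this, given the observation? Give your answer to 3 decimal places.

Posterior ∝ prior × likelihood, so P(k | x) ∝ w_k f_k(x); normalise over all components.
Evaluate each component's likelihood at the observed value:
  p_1 = e^(−5.21)·5.21^11/11! = 0.0105047
  p_2 = e^(−8.74)·8.74^11/11! = 0.0911457
  p_3 = e^(−13.70)·13.70^11/11! = 0.0897297
Unnormalised posteriors:
  w_1·p_1 = 0.46 × 0.0105047 = 0.00483218
  w_2·p_2 = 0.49 × 0.0911457 = 0.0446614
  w_3·p_3 = 0.05 × 0.0897297 = 0.00448648
Sum: 0.00483218 + 0.0446614 + 0.00448648 = 0.0539801
P(Population 1 | x) ≈ 0.090

0.090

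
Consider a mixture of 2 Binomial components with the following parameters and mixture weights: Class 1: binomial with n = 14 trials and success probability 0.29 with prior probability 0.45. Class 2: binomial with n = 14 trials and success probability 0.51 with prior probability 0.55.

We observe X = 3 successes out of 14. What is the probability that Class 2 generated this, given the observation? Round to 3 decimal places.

0.101

Posterior ∝ prior × likelihood, so P(k | x) ∝ π_k f_k(x); normalise over all components.
Evaluate each component's likelihood at the observed value:
  f_1 = C(14,3)·0.29^3·0.71^11 = 364·0.024389·0.0231122 = 0.205181
  f_2 = C(14,3)·0.51^3·0.49^11 = 364·0.132651·0.000390982 = 0.0188786
Prior × likelihood for each component:
  π_1·f_1 = 0.45 × 0.205181 = 0.0923315
  π_2·f_2 = 0.55 × 0.0188786 = 0.0103832
Marginal: 0.0923315 + 0.0103832 = 0.102715
Responsibility of Class 2: 0.0103832 / 0.102715 ≈ 0.101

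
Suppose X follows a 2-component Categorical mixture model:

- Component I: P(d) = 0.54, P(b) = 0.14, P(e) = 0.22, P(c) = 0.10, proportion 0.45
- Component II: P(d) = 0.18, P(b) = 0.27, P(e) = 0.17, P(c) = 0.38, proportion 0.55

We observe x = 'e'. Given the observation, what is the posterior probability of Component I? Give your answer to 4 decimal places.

0.5143

P(component k | x) = π_k·f_k(x) / marginal(x), where marginal(x) = Σ_j π_j·f_j(x).
Component likelihoods at x = 'e':
  f_I = P(e | comp) = 0.22
  f_II = P(e | comp) = 0.17
Prior × likelihood for each component:
  π_I·f_I = 0.45 × 0.22 = 0.099
  π_II·f_II = 0.55 × 0.17 = 0.0935
Sum: 0.099 + 0.0935 = 0.1925
P(Component I | 'e') = 0.099 / 0.1925 ≈ 0.5143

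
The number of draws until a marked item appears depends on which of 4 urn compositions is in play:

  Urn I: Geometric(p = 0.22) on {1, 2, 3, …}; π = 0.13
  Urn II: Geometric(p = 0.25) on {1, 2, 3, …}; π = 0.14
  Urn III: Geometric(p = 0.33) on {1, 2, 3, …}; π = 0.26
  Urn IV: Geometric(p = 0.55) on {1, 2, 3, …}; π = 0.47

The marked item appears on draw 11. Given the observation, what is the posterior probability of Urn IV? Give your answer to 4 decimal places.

0.0147

P(component k | x) = P(Z=k)·f_k(x) / marginal(x), where marginal(x) = Σ_j P(Z=j)·f_j(x).
Component likelihoods at x = 11:
  L_I = 0.22·(1−0.22)^10 = 0.22·0.0833578 = 0.0183387
  L_II = 0.25·(1−0.25)^10 = 0.25·0.0563135 = 0.0140784
  L_III = 0.33·(1−0.33)^10 = 0.33·0.0182284 = 0.00601536
  L_IV = 0.55·(1−0.55)^10 = 0.55·0.000340506 = 0.000187278
Weight by the priors:
  P(Z=I)·L_I = 0.13 × 0.0183387 = 0.00238403
  P(Z=II)·L_II = 0.14 × 0.0140784 = 0.00197097
  P(Z=III)·L_III = 0.26 × 0.00601536 = 0.00156399
  P(Z=IV)·L_IV = 0.47 × 0.000187278 = 8.80209e-05
Denominator: 0.00238403 + 0.00197097 + 0.00156399 + 8.80209e-05 = 0.00600702
P(Urn IV | x) ≈ 0.0147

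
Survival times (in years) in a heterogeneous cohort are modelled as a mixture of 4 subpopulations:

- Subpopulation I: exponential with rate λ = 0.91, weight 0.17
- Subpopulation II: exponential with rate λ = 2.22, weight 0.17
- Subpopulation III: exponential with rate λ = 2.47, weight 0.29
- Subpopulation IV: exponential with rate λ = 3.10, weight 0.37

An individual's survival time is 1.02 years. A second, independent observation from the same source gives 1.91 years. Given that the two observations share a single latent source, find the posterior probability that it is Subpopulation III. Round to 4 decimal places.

0.1001

By Bayes' theorem, P(k | x) = w_k f_k(x) / Σ_j w_j f_j(x).
Since both observations come from the same component, the likelihood for component k is f_k(x₁)·f_k(x₂).
  L_I = [0.359691] × [0.160027] = 0.0575603
  L_II = [0.230641] × [0.0319785] = 0.00737554
  L_III = [0.198855] × [0.0220712] = 0.00438896
  L_IV = [0.131257] × [0.0083158] = 0.00109151
Prior × likelihood for each component:
  w_I·L_I = 0.17 × 0.0575603 = 0.00978526
  w_II·L_II = 0.17 × 0.00737554 = 0.00125384
  w_III·L_III = 0.29 × 0.00438896 = 0.0012728
  w_IV·L_IV = 0.37 × 0.00109151 = 0.000403858
Sum: 0.00978526 + 0.00125384 + 0.0012728 + 0.000403858 = 0.0127158
So the posterior for Subpopulation III is 0.0012728 / 0.0127158 ≈ 0.1001.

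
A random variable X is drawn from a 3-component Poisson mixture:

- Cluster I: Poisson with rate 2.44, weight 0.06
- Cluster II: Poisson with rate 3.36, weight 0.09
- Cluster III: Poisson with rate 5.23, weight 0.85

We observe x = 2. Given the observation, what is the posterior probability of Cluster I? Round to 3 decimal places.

P(component k | x) = P(Z=k)·f_k(x) / marginal(x), where marginal(x) = Σ_j P(Z=j)·f_j(x).
Poisson probabilities:
  p_I = e^(−2.44)·2.44^2/2! = 0.25946
  p_II = e^(−3.36)·3.36^2/2! = 0.196074
  p_III = e^(−5.23)·5.23^2/2! = 0.0732172
Multiply by the mixture weights:
  P(Z=I)·p_I = 0.06 × 0.25946 = 0.0155676
  P(Z=II)·p_II = 0.09 × 0.196074 = 0.0176466
  P(Z=III)·p_III = 0.85 × 0.0732172 = 0.0622346
Denominator: 0.0155676 + 0.0176466 + 0.0622346 = 0.0954489
P(Cluster I | x) ≈ 0.163

0.163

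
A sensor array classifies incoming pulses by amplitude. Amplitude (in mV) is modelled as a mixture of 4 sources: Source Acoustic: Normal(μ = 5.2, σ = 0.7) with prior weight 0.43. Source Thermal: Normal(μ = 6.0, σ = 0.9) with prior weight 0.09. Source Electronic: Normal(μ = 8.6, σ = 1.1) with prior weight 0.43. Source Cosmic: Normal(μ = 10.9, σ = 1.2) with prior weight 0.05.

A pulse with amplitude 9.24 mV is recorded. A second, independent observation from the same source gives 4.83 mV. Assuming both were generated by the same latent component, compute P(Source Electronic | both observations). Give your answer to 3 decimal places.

Posterior ∝ prior × likelihood, so P(k | x) ∝ π_k f_k(x); normalise over all components.
Since both observations come from the same component, the likelihood for component k is f_k(x₁)·f_k(x₂).
  f_Acoustic = [3.3325e-08] × [0.495614] = 1.65164e-08
  f_Thermal = [0.000679891] × [0.19041] = 0.000129458
  f_Electronic = [0.306204] × [0.00102062] = 0.000312517
  f_Cosmic = [0.127701] × [9.23931e-07] = 1.17987e-07
Multiply by the mixture weights:
  π_Acoustic·f_Acoustic = 0.43 × 1.65164e-08 = 7.10203e-09
  π_Thermal·f_Thermal = 0.09 × 0.000129458 = 1.16512e-05
  π_Electronic·f_Electronic = 0.43 × 0.000312517 = 0.000134382
  π_Cosmic·f_Cosmic = 0.05 × 1.17987e-07 = 5.89934e-09
Denominator: 7.10203e-09 + 1.16512e-05 + 0.000134382 + 5.89934e-09 = 0.000146046
So the posterior for Source Electronic is 0.000134382 / 0.000146046 ≈ 0.920.

0.920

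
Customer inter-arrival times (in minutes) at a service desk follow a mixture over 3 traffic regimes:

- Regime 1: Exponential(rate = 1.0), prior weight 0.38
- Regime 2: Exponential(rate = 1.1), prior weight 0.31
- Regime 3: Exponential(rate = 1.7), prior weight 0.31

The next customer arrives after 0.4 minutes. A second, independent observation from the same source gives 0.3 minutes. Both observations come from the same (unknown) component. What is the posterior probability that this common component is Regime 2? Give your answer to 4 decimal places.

0.2735

By Bayes' theorem, P(k | x) = w_k f_k(x) / Σ_j w_j f_j(x).
Since both observations come from the same component, the likelihood for component k is f_k(x₁)·f_k(x₂).
  L_1 = [0.67032] × [0.740818] = 0.496585
  L_2 = [0.70844] × [0.790816] = 0.560246
  L_3 = [0.861249] × [1.02084] = 0.879199
Unnormalised posteriors:
  w_1·L_1 = 0.38 × 0.496585 = 0.188702
  w_2·L_2 = 0.31 × 0.560246 = 0.173676
  w_3·L_3 = 0.31 × 0.879199 = 0.272552
Evidence: 0.188702 + 0.173676 + 0.272552 = 0.63493
So the posterior for Regime 2 is 0.173676 / 0.63493 ≈ 0.2735.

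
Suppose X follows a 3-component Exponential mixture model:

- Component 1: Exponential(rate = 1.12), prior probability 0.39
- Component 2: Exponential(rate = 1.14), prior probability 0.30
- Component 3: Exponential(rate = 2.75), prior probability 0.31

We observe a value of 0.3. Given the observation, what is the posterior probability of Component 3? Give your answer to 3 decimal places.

Posterior ∝ prior × likelihood, so P(k | x) ∝ π_k f_k(x); normalise over all components.
Component likelihoods at x = 0.3:
  p_1 = 0.800378
  p_2 = 0.809797
  p_3 = 1.20515
Unnormalised posteriors:
  π_1·p_1 = 0.39 × 0.800378 = 0.312147
  π_2·p_2 = 0.30 × 0.809797 = 0.242939
  π_3·p_3 = 0.31 × 1.20515 = 0.373595
Marginal: 0.312147 + 0.242939 + 0.373595 = 0.928682
Responsibility of Component 3: 0.373595 / 0.928682 ≈ 0.402

0.402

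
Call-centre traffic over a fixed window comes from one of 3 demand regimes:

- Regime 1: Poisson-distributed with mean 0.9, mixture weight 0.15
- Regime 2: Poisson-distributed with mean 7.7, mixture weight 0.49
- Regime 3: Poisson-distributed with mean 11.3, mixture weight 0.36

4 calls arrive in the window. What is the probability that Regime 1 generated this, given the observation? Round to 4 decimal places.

The responsibility of component k is π_k f_k(x) divided by Σ_j π_j f_j(x).
Evaluate each component's likelihood at the observed value:
  f_1 = 0.0111146
  f_2 = 0.0663261
  f_3 = 0.00840572
Multiply by the mixture weights:
  π_1·f_1 = 0.15 × 0.0111146 = 0.00166719
  π_2·f_2 = 0.49 × 0.0663261 = 0.0324998
  π_3·f_3 = 0.36 × 0.00840572 = 0.00302606
Sum: 0.00166719 + 0.0324998 + 0.00302606 = 0.037193
P(Regime 1 | the observation) ≈ 0.0448

0.0448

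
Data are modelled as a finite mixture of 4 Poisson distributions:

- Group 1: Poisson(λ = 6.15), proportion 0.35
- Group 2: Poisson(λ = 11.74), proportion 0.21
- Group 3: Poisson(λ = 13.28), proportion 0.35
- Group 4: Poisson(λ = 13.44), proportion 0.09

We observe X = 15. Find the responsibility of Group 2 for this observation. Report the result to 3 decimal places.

The responsibility of component k is π_k f_k(x) divided by Σ_j π_j f_j(x).
Poisson probabilities:
  p_1 = e^(−6.15)·6.15^15/15! = 0.00111101
  p_2 = e^(−11.74)·11.74^15/15! = 0.0675935
  p_3 = e^(−13.28)·13.28^15/15! = 0.0920536
  p_4 = e^(−13.44)·13.44^15/15! = 0.0938797
Unnormalised posteriors:
  π_1·p_1 = 0.35 × 0.00111101 = 0.000388852
  π_2·p_2 = 0.21 × 0.0675935 = 0.0141946
  π_3·p_3 = 0.35 × 0.0920536 = 0.0322188
  π_4·p_4 = 0.09 × 0.0938797 = 0.00844917
Normaliser: 0.000388852 + 0.0141946 + 0.0322188 + 0.00844917 = 0.0552514
Responsibility of Group 2: 0.0141946 / 0.0552514 ≈ 0.257

0.257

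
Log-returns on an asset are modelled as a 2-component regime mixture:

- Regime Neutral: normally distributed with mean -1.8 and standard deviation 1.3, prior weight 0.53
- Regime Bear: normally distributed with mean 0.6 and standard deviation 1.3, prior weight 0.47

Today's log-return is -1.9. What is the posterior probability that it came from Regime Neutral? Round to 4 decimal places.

0.8772

Posterior ∝ prior × likelihood, so P(k | x) ∝ w_k f_k(x); normalise over all components.
Component likelihoods at x = -1.9:
  f_Neutral = (1/(1.3·√(2π)))·exp(−(-1.9−-1.8)²/(2·1.3²)) = 0.306879·exp(-0.00296) = 0.305972
  f_Bear = (1/(1.3·√(2π)))·exp(−(-1.9−0.6)²/(2·1.3²)) = 0.306879·exp(-1.84911) = 0.0482956
Prior × likelihood for each component:
  w_Neutral·f_Neutral = 0.53 × 0.305972 = 0.162165
  w_Bear·f_Bear = 0.47 × 0.0482956 = 0.0226989
Evidence: 0.162165 + 0.0226989 = 0.184864
So the posterior for Regime Neutral is 0.162165 / 0.184864 ≈ 0.8772.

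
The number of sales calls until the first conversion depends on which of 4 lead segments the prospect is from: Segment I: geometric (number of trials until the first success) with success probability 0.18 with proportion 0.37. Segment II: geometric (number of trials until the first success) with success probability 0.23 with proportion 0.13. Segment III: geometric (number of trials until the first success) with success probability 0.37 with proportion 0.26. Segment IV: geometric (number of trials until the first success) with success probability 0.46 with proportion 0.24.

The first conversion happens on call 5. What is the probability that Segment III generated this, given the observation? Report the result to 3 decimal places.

Posterior ∝ prior × likelihood, so P(k | x) ∝ w_k f_k(x); normalise over all components.
Geometric probabilities:
  L_I = 0.0813819
  L_II = 0.080852
  L_III = 0.058286
  L_IV = 0.0391141
Prior × likelihood for each component:
  w_I·L_I = 0.37 × 0.0813819 = 0.0301113
  w_II·L_II = 0.13 × 0.080852 = 0.0105108
  w_III·L_III = 0.26 × 0.058286 = 0.0151543
  w_IV·L_IV = 0.24 × 0.0391141 = 0.00938737
Denominator: 0.0301113 + 0.0105108 + 0.0151543 + 0.00938737 = 0.0651638
Responsibility of Segment III: 0.0151543 / 0.0651638 ≈ 0.233

0.233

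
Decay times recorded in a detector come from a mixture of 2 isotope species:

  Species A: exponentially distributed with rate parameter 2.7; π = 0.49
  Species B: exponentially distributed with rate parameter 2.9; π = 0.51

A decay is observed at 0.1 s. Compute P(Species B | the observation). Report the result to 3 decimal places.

0.523

Apply Bayes' rule: the posterior for each component is proportional to its prior times its likelihood at x.
Component likelihoods at x = 0.1 s:
  p_A = 2.06112
  p_B = 2.16996
Unnormalised posteriors:
  π_A·p_A = 0.49 × 2.06112 = 1.00995
  π_B·p_B = 0.51 × 2.16996 = 1.10668
Denominator: 1.00995 + 1.10668 = 2.11663
P(Species B | data) ≈ 0.523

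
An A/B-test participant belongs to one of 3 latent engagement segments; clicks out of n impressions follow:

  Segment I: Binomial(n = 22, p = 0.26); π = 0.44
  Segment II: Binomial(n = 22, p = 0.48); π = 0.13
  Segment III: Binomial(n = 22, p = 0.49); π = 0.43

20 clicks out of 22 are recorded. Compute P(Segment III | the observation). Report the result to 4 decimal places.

0.8278

P(component k | x) = P(Z=k)·f_k(x) / marginal(x), where marginal(x) = Σ_j P(Z=j)·f_j(x).
Evaluate each component's likelihood at the observed value:
  L_I = 2.52082e-10
  L_II = 2.63295e-05
  L_III = 3.82537e-05
Unnormalised posteriors:
  P(Z=I)·L_I = 0.44 × 2.52082e-10 = 1.10916e-10
  P(Z=II)·L_II = 0.13 × 2.63295e-05 = 3.42284e-06
  P(Z=III)·L_III = 0.43 × 3.82537e-05 = 1.64491e-05
Evidence: 1.10916e-10 + 3.42284e-06 + 1.64491e-05 = 1.98721e-05
Responsibility of Segment III: 1.64491e-05 / 1.98721e-05 ≈ 0.8278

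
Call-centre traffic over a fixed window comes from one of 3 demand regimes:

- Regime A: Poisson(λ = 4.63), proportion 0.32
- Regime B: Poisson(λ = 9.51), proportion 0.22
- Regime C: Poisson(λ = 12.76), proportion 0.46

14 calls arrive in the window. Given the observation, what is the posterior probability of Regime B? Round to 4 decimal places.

The responsibility of component k is P(Z=k) f_k(x) divided by Σ_j P(Z=j) f_j(x).
Evaluate each component's likelihood at the observed value:
  L_A = 0.000232778
  L_B = 0.0420706
  L_C = 0.0999778
Unnormalised posteriors:
  P(Z=A)·L_A = 0.32 × 0.000232778 = 7.4489e-05
  P(Z=B)·L_B = 0.22 × 0.0420706 = 0.00925552
  P(Z=C)·L_C = 0.46 × 0.0999778 = 0.0459898
Evidence: 7.4489e-05 + 0.00925552 + 0.0459898 = 0.0553198
So the posterior for Regime B is 0.00925552 / 0.0553198 ≈ 0.1673.

0.1673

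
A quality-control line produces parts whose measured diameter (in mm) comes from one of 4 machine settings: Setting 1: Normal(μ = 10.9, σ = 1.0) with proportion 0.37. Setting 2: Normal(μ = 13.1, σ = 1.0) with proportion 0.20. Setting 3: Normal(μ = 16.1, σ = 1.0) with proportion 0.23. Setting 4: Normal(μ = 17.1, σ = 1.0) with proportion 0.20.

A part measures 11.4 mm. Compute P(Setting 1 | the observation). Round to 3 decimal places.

0.874

P(component k | x) = π_k·f_k(x) / marginal(x), where marginal(x) = Σ_j π_j·f_j(x).
Evaluate each component's likelihood at the observed value:
  f_1 = 0.352065
  f_2 = 0.0940491
  f_3 = 6.36983e-06
  f_4 = 3.51396e-08
Multiply by the mixture weights:
  π_1·f_1 = 0.37 × 0.352065 = 0.130264
  π_2·f_2 = 0.20 × 0.0940491 = 0.0188098
  π_3·f_3 = 0.23 × 6.36983e-06 = 1.46506e-06
  π_4·f_4 = 0.20 × 3.51396e-08 = 7.02791e-09
Denominator: 0.130264 + 0.0188098 + 1.46506e-06 + 7.02791e-09 = 0.149075
So the posterior for Setting 1 is 0.130264 / 0.149075 ≈ 0.874.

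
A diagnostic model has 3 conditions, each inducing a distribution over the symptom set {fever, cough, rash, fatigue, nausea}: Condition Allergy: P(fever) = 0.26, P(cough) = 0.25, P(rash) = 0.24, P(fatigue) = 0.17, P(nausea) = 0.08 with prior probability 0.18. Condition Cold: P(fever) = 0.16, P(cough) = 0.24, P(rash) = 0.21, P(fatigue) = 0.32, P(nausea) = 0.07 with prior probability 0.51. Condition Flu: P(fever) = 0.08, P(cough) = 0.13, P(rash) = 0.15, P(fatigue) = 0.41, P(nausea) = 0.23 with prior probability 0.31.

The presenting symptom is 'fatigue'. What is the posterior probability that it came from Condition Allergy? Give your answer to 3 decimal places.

Apply Bayes' rule: the posterior for each component is proportional to its prior times its likelihood at x.
Evaluate each component's likelihood at the observed value:
  f_Allergy = P(fatigue | comp) = 0.17
  f_Cold = P(fatigue | comp) = 0.32
  f_Flu = P(fatigue | comp) = 0.41
Multiply by the mixture weights:
  w_Allergy·f_Allergy = 0.18 × 0.17 = 0.0306
  w_Cold·f_Cold = 0.51 × 0.32 = 0.1632
  w_Flu·f_Flu = 0.31 × 0.41 = 0.1271
Marginal: 0.0306 + 0.1632 + 0.1271 = 0.3209
P(Condition Allergy | data) = 0.0306 / 0.3209 ≈ 0.095

0.095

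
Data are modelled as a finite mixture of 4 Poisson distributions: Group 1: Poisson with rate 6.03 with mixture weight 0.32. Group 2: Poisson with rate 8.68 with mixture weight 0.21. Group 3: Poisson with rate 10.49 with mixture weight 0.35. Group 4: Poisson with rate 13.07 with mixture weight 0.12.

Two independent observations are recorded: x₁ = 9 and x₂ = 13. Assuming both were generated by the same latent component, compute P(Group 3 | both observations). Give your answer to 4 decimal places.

P(component k | x) = π_k·f_k(x) / marginal(x), where marginal(x) = Σ_j π_j·f_j(x).
Since both observations come from the same component, the likelihood for component k is f_k(x₁)·f_k(x₂).
  L_1 = [0.069871] × [0.00538331] = 0.000376137
  L_2 = [0.13099] × [0.0433311] = 0.00567595
  L_3 = [0.117887] × [0.0831863] = 0.00980662
  L_4 = [0.0646381] × [0.109919] = 0.00710496
Prior × likelihood for each component:
  π_1·L_1 = 0.32 × 0.000376137 = 0.000120364
  π_2·L_2 = 0.21 × 0.00567595 = 0.00119195
  π_3·L_3 = 0.35 × 0.00980662 = 0.00343232
  π_4·L_4 = 0.12 × 0.00710496 = 0.000852596
Sum: 0.000120364 + 0.00119195 + 0.00343232 + 0.000852596 = 0.00559722
Responsibility of Group 3: 0.00343232 / 0.00559722 ≈ 0.6132

0.6132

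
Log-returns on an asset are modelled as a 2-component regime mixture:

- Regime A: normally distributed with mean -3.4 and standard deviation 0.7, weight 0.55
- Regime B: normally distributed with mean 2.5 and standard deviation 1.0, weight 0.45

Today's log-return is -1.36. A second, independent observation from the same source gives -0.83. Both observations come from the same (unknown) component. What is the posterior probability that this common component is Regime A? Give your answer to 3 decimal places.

0.949

By Bayes' theorem, P(k | x) = P(Z=k) f_k(x) / Σ_j P(Z=j) f_j(x).
Since both observations come from the same component, the likelihood for component k is f_k(x₁)·f_k(x₂).
  p_A = [0.00815769] × [0.000674218] = 5.50006e-06
  p_B = [0.000232008] × [0.0015595] = 3.61817e-07
Prior × likelihood for each component:
  P(Z=A)·p_A = 0.55 × 5.50006e-06 = 3.02503e-06
  P(Z=B)·p_B = 0.45 × 3.61817e-07 = 1.62818e-07
Denominator: 3.02503e-06 + 1.62818e-07 = 3.18785e-06
Responsibility of Regime A: 3.02503e-06 / 3.18785e-06 ≈ 0.949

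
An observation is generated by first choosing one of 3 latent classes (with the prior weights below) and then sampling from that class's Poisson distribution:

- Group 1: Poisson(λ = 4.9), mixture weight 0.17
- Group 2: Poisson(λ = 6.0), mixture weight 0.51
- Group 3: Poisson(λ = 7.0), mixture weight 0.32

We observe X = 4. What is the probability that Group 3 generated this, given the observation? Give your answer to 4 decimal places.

0.2283

P(component k | x) = w_k·f_k(x) / marginal(x), where marginal(x) = Σ_j w_j·f_j(x).
Poisson probabilities:
  p_1 = e^(−4.9)·4.9^4/4! = 0.178867
  p_2 = e^(−6.0)·6.0^4/4! = 0.133853
  p_3 = e^(−7.0)·7.0^4/4! = 0.0912262
Prior × likelihood for each component:
  w_1·p_1 = 0.17 × 0.178867 = 0.0304074
  w_2·p_2 = 0.51 × 0.133853 = 0.0682648
  w_3·p_3 = 0.32 × 0.0912262 = 0.0291924
Marginal: 0.0304074 + 0.0682648 + 0.0291924 = 0.127865
P(Group 3 | x) ≈ 0.2283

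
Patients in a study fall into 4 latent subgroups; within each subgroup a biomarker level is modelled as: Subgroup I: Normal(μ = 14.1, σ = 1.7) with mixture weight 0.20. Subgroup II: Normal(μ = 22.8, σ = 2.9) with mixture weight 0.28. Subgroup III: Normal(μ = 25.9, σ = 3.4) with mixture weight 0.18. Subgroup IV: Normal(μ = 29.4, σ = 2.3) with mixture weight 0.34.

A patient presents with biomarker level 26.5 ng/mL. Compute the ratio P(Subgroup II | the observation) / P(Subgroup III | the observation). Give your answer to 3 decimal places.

Since P(k|x) ∝ w_k f_k(x), the posterior odds are w_i f_i(x) / (w_j f_j(x)).
Evaluate each component's likelihood at the observed value:
  p_I = (1/(1.7·√(2π)))·exp(−(26.5−14.1)²/(2·1.7²)) = 0.234672·exp(-26.60208) = 6.56638e-13
  p_II = (1/(2.9·√(2π)))·exp(−(26.5−22.8)²/(2·2.9²)) = 0.137566·exp(-0.81391) = 0.0609585
  p_III = (1/(3.4·√(2π)))·exp(−(26.5−25.9)²/(2·3.4²)) = 0.117336·exp(-0.01557) = 0.115523
  p_IV = (1/(2.3·√(2π)))·exp(−(26.5−29.4)²/(2·2.3²)) = 0.173453·exp(-0.79490) = 0.0783363
0.0170684 / 0.0207942 ≈ 0.821

0.821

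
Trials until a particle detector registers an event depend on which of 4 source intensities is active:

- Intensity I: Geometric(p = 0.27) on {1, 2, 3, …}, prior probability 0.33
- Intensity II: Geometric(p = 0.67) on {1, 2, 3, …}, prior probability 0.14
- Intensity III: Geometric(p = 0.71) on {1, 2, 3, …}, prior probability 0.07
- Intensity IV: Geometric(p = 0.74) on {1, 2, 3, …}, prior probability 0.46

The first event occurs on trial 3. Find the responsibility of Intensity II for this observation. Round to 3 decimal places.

The responsibility of component k is w_k f_k(x) divided by Σ_j w_j f_j(x).
Component likelihoods at x = 3:
  p_I = 0.27·(1−0.27)^2 = 0.27·0.5329 = 0.143883
  p_II = 0.67·(1−0.67)^2 = 0.67·0.1089 = 0.072963
  p_III = 0.71·(1−0.71)^2 = 0.71·0.0841 = 0.059711
  p_IV = 0.74·(1−0.74)^2 = 0.74·0.0676 = 0.050024
Weight by the priors:
  w_I·p_I = 0.33 × 0.143883 = 0.0474814
  w_II·p_II = 0.14 × 0.072963 = 0.0102148
  w_III·p_III = 0.07 × 0.059711 = 0.00417977
  w_IV·p_IV = 0.46 × 0.050024 = 0.023011
Sum: 0.0474814 + 0.0102148 + 0.00417977 + 0.023011 = 0.084887
P(Intensity II | x) ≈ 0.120

0.120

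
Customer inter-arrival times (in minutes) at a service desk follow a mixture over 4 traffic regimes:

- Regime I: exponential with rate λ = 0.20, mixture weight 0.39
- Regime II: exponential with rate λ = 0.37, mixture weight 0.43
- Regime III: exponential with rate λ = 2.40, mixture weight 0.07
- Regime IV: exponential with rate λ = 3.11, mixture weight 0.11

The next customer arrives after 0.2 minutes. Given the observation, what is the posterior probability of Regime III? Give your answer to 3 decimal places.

0.204

The responsibility of component k is π_k f_k(x) divided by Σ_j π_j f_j(x).
Evaluate each component's likelihood at the observed value:
  L_I = 0.20·e^(−0.20·0.2) = 0.20·e^(−0.0400) = 0.192158
  L_II = 0.37·e^(−0.37·0.2) = 0.37·e^(−0.0740) = 0.343609
  L_III = 2.40·e^(−2.40·0.2) = 2.40·e^(−0.4800) = 1.48508
  L_IV = 3.11·e^(−3.11·0.2) = 3.11·e^(−0.6220) = 1.66966
Unnormalised posteriors:
  π_I·L_I = 0.39 × 0.192158 = 0.0749416
  π_II·L_II = 0.43 × 0.343609 = 0.147752
  π_III·L_III = 0.07 × 1.48508 = 0.103956
  π_IV·L_IV = 0.11 × 1.66966 = 0.183663
Denominator: 0.0749416 + 0.147752 + 0.103956 + 0.183663 = 0.510312
Responsibility of Regime III: 0.103956 / 0.510312 ≈ 0.204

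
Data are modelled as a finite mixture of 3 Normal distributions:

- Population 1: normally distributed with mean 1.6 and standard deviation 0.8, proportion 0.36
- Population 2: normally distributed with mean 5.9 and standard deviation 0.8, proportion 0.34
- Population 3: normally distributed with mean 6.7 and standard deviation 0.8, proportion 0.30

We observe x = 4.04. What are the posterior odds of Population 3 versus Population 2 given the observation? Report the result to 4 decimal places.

0.0523

Since P(k|x) ∝ P(Z=k) f_k(x), the posterior odds are P(Z=i) f_i(x) / (P(Z=j) f_j(x)).
Normal densities:
  p_1 = 0.0047622
  p_2 = 0.0334198
  p_3 = 0.00198208
Odds = (0.30/0.34) × (0.00198208/0.0334198) = 0.882353 × 0.0593087 ≈ 0.0523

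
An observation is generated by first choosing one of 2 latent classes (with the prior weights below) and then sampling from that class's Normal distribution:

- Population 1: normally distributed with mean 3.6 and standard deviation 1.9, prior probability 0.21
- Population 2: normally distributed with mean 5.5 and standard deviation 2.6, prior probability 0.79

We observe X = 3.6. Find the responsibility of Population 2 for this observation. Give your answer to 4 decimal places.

0.6779

Apply Bayes' rule: the posterior for each component is proportional to its prior times its likelihood at x.
Normal densities:
  p_1 = 0.20997
  p_2 = 0.117483
Unnormalised posteriors:
  π_1·p_1 = 0.21 × 0.20997 = 0.0440936
  π_2·p_2 = 0.79 × 0.117483 = 0.0928116
Normaliser: 0.0440936 + 0.0928116 = 0.136905
P(Population 2 | data) = 0.0928116 / 0.136905 ≈ 0.6779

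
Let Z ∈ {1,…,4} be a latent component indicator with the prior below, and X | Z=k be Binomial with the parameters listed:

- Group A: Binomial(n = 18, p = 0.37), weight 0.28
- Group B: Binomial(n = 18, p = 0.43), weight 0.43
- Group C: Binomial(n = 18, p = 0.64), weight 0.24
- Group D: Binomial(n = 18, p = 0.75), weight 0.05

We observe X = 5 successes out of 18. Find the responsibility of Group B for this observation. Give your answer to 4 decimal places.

P(component k | x) = P(Z=k)·f_k(x) / marginal(x), where marginal(x) = Σ_j P(Z=j)·f_j(x).
Evaluate each component's likelihood at the observed value:
  L_A = 0.146324
  L_B = 0.0844491
  L_C = 0.00156932
  L_D = 3.02974e-05
Weight by the priors:
  P(Z=A)·L_A = 0.28 × 0.146324 = 0.0409707
  P(Z=B)·L_B = 0.43 × 0.0844491 = 0.0363131
  P(Z=C)·L_C = 0.24 × 0.00156932 = 0.000376637
  P(Z=D)·L_D = 0.05 × 3.02974e-05 = 1.51487e-06
Evidence: 0.0409707 + 0.0363131 + 0.000376637 + 1.51487e-06 = 0.0776619
Responsibility of Group B: 0.0363131 / 0.0776619 ≈ 0.4676

0.4676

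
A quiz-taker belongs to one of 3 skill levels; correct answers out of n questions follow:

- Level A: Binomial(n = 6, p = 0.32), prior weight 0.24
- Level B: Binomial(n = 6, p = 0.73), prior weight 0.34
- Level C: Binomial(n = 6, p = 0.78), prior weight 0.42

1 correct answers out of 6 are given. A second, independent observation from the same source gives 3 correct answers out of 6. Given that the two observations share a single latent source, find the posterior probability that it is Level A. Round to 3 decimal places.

Posterior ∝ prior × likelihood, so P(k | x) ∝ w_k f_k(x); normalise over all components.
Since both observations come from the same component, the likelihood for component k is f_k(x₁)·f_k(x₂).
  f_A = [0.279155] × [0.206066] = 0.0575244
  f_B = [0.00628482] × [0.15314] = 0.00096246
  f_C = [0.0024119] × [0.101061] = 0.000243748
Prior × likelihood for each component:
  w_A·f_A = 0.24 × 0.0575244 = 0.0138059
  w_B·f_B = 0.34 × 0.00096246 = 0.000327236
  w_C·f_C = 0.42 × 0.000243748 = 0.000102374
Marginal: 0.0138059 + 0.000327236 + 0.000102374 = 0.0142355
P(Level A | x) = 0.0138059 / 0.0142355 ≈ 0.970

0.970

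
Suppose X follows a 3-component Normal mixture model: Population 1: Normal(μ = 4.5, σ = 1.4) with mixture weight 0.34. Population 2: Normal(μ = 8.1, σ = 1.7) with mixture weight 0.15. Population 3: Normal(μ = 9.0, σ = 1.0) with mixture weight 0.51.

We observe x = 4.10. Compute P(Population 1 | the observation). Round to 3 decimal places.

0.977

By Bayes' theorem, P(k | x) = π_k f_k(x) / Σ_j π_j f_j(x).
Evaluate each component's likelihood at the observed value:
  f_1 = (1/(1.4·√(2π)))·exp(−(4.10−4.5)²/(2·1.4²)) = 0.284959·exp(-0.04082) = 0.273562
  f_2 = (1/(1.7·√(2π)))·exp(−(4.10−8.1)²/(2·1.7²)) = 0.234672·exp(-2.76817) = 0.014732
  f_3 = (1/(1.0·√(2π)))·exp(−(4.10−9.0)²/(2·1.0²)) = 0.398942·exp(-12.00500) = 2.43896e-06
Weight by the priors:
  π_1·f_1 = 0.34 × 0.273562 = 0.0930111
  π_2·f_2 = 0.15 × 0.014732 = 0.0022098
  π_3·f_3 = 0.51 × 2.43896e-06 = 1.24387e-06
Sum: 0.0930111 + 0.0022098 + 1.24387e-06 = 0.0952221
P(Population 1 | x) = 0.0930111 / 0.0952221 ≈ 0.977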